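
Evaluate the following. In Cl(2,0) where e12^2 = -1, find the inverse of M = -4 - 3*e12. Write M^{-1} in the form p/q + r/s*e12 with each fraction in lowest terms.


M = -4 - 3*e12, where e12^2 = -1.
Since M commutes with its reverse ~M = a - b*e12, M * ~M = a^2 - b^2*e12^2 = a^2 + b^2.
So M^{-1} = ~M / (a^2 + b^2) = (a - b*e12)/(a^2 + b^2).
a^2 + b^2 = 16 + 9 = 25
Scalar part = -4/25 = -4/25
Bivector coeff = 3/25 = 3/25
M^{-1} = -4/25 + 3/25*e12


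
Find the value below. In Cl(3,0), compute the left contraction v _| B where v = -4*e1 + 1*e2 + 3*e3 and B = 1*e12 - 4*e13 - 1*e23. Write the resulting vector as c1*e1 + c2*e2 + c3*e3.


Left contraction v _| B = <vB>_1 (grade-1 part of the geometric product vB).
Using e1_|e12 = e2, e2_|e12 = -e1, e1_|e13 = e3, e3_|e13 = -e1, e2_|e23 = e3, e3_|e23 = -e2:
e1 coeff: -v2*b12 - v3*b13 = -(1)*(1) - (3)*(-4) = 11
e2 coeff: v1*b12 - v3*b23 = (-4)*(1) - (3)*(-1) = -1
e3 coeff: v1*b13 + v2*b23 = (-4)*(-4) + (1)*(-1) = 15
v _| B = 11*e1 - 1*e2 + 15*e3


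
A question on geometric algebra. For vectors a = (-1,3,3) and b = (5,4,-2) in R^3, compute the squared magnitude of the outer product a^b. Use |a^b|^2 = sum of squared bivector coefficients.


a wedge b = (a1*b2 - a2*b1)*e12 + (a1*b3 - a3*b1)*e13 + (a2*b3 - a3*b2)*e23
e12 coeff: (-1)*4 - 3*5 = -4 - 15 = -19
e13 coeff: (-1)*(-2) - 3*5 = 2 - 15 = -13
e23 coeff: 3*(-2) - 3*4 = -6 - 12 = -18
|a wedge b|^2 = (-19)^2 + (-13)^2 + (-18)^2
= 361 + 169 + 324
= 854


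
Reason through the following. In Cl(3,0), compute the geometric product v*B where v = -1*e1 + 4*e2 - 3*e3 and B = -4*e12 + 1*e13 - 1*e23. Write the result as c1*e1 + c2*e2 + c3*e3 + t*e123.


vB has grade-1 (vector) and grade-3 (trivector) parts: vB = (v _| B) + (v ^ B).
Vector part <vB>_1:
  e1: -v2*b12 - v3*b13 = -(4)*(-4) - (-3)*(1) = 19
  e2: v1*b12 - v3*b23 = (-1)*(-4) - (-3)*(-1) = 1
  e3: v1*b13 + v2*b23 = (-1)*(1) + (4)*(-1) = -5
Trivector part <vB>_3:
  e123: v1*b23 - v2*b13 + v3*b12 = (-1)*(-1) - (4)*(1) + (-3)*(-4) = 9
vB = 19*e1 + 1*e2 - 5*e3 + 9*e123


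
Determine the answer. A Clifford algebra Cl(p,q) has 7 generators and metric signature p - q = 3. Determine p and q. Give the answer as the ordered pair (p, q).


We need p + q = 7 and p - q = 3.
Adding: 2p = 7 + 3 = 10, so p = 5.
Then q = 7 - 5 = 2.
(p, q) = (5, 2)


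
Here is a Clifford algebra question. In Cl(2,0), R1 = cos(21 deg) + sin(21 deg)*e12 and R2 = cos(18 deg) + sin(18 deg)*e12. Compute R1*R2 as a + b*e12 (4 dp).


Same-plane rotors commute and their half-angles add:
R1*R2 = cos(a1 + a2) + sin(a1 + a2)*e12.
a1 + a2 = 21 + 18 = 39 deg
cos(39 deg) = 0.7771
sin(39 deg) = 0.6293
R1*R2 = 0.7771 + 0.6293*e12


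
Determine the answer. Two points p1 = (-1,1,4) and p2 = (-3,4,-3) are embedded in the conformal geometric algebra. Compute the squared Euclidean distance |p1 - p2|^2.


p1 - p2 = (2, -3, 7)
|p1 - p2|^2 = 2^2 + (-3)^2 + 7^2
= 4 + 9 + 49
= 62


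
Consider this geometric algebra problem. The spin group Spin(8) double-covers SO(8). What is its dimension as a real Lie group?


Spin(n) double-covers SO(n); both have Lie algebra so(n) of dimension n(n-1)/2.
n = 8
n(n-1) = 8 * 7 = 56
dim Spin(8) = 56/2 = 28


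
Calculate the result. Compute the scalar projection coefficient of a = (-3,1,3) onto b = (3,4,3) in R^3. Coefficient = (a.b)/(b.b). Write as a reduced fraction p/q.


Projection coefficient = (a . b) / (b . b)
a . b = (-3)*3 + 1*4 + 3*3
= -9 + 4 + 9 = 4
b . b = 3^2 + 4^2 + 3^2
= 9 + 16 + 9 = 34
Coefficient = 4/34
In lowest terms: 2/17


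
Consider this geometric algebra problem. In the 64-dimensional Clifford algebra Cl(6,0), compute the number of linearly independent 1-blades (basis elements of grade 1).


Number of grade-k basis blades in Cl(p,q) with n = p + q is C(n, k).
n = 6 + 0 = 6
C(6, 1) = 6! / (1! * 5!)
= 720 / (1 * 120)
= 6


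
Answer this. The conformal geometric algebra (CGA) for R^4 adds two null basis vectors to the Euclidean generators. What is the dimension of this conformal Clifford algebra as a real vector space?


The conformal model of R^4 uses Cl(5,1): the 4 Euclidean generators plus two extra orthogonal generators e+ (e+^2 = +1) and e- (e-^2 = -1), from which the null vectors e0, einf are built.
Number of generators m = 4 + 2 = 6.
dim Cl(p,q) = 2^m = 2^6 = 64


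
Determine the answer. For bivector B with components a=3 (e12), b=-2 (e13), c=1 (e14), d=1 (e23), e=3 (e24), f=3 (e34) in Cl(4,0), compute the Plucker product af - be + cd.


Plucker relation: af - be + cd
a*f = 3*3 = 9
b*e = (-2)*3 = -6
c*d = 1*1 = 1
af - be + cd = 9 - (-6) + 1
= 16


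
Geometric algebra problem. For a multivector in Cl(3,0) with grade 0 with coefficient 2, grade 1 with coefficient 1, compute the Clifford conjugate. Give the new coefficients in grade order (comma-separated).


Clifford conjugate sign for grade k: (-1)^(k(k+1)/2)
Grade 0: (-1)^(0*1/2) = (-1)^0 = 1, coeff 2 -> 2
Grade 1: (-1)^(1*2/2) = (-1)^1 = -1, coeff 1 -> -1
Conjugated coefficients: 2, -1


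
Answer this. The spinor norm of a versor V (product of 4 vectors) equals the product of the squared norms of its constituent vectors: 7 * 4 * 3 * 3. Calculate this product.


Spinor norm N(V) = |v1|^2 * |v2|^2 * ... * |v4|^2
= 7 * 4 * 3 * 3
Running product: 7, 28, 84, 252
N(V) = 252


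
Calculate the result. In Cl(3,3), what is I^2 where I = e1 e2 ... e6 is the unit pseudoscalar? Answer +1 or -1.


The pseudoscalar I = e1...e_n (product of all n generators) of Cl(p,q) satisfies I^2 = (-1)^(q + n(n-1)/2).
p = 3, q = 3, n = p + q = 6
n(n-1)/2 = 6 * 5 / 2 = 15
Exponent = q + n(n-1)/2 = 3 + 15 = 18
I^2 = (-1)^18 = +1


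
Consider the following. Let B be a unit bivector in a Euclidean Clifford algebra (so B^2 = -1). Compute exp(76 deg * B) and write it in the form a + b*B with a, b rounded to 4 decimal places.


For a unit bivector B with B^2 = -1, the exponential series gives
e^(theta*B) = cos(theta) + sin(theta)*B (the GA analogue of Euler's formula).
theta = 76 degrees = 1.32645 rad
cos(76 deg) = 0.2419
sin(76 deg) = 0.9703
exp(theta*B) = 0.2419 + 0.9703*B


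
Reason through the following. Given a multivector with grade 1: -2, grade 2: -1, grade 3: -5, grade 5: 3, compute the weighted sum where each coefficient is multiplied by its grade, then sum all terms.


Grade-weighted sum = sum of grade_k * coefficient_k
1*(-2) = -2
2*(-1) = -2
3*(-5) = -15
5*3 = 15
Total = -2 + (-2) + (-15) + 15 = -4


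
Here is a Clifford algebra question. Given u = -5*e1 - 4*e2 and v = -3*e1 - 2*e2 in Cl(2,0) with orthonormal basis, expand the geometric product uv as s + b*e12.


Expand: (-5*e1 - 4*e2)(-3*e1 - 2*e2)
= (-5)*(-3)*e1e1 + (-5)*(-2)*e1e2 + (-4)*(-3)*e2e1 + (-4)*(-2)*e2e2
Using e1^2 = e2^2 = 1, e2e1 = -e1e2:
Scalar part s = (-5)*(-3) + (-4)*(-2) = 15 + 8 = 23
Bivector part b = (-5)*(-2) - (-4)*(-3) = 10 - 12 = -2
uv = 23 - 2*e12


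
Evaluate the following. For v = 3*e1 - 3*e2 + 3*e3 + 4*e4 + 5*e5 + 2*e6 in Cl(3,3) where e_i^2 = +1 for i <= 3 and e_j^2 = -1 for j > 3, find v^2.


v^2 = sum of c_i^2 * e_i^2
Positive signature terms (e_i^2 = +1): 3^2 + (-3)^2 + 3^2 = 27
Negative signature terms (e_j^2 = -1): 4^2 + 5^2 + 2^2 = 45
v^2 = 27 - 45 = -18


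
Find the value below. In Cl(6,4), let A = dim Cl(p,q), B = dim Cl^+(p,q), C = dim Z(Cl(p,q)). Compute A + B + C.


n = 6 + 4 = 10
Total dim = 2^10 = 1024
Even subalgebra dim = 2^9 = 512
n is even, so center dim = 1
Sum = 1024 + 512 + 1 = 1537


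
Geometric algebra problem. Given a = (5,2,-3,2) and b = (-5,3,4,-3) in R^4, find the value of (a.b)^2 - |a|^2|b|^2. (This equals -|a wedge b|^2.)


a . b = 5*(-5) + 2*3 + (-3)*4 + 2*(-3)
= -25 + 6 + (-12) + (-6) = -37
|a|^2 = 5^2 + 2^2 + (-3)^2 + 2^2 = 42
|b|^2 = (-5)^2 + 3^2 + 4^2 + (-3)^2 = 59
(a.b)^2 = (-37)^2 = 1369
|a|^2 * |b|^2 = 42 * 59 = 2478
Result = 1369 - 2478 = -1109


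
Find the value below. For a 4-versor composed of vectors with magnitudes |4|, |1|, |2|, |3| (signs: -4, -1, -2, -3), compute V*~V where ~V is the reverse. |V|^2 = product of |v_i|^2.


Each vector v_i has |v_i|^2 = s_i^2
Squared scales: (-4)^2 = 16, (-1)^2 = 1, (-2)^2 = 4, (-3)^2 = 9
|V|^2 = 16 * 1 * 4 * 9
= 576


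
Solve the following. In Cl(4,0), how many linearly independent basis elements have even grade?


Even subalgebra dimension = 2^(n-1)
n = 4 + 0 = 4
2^(4 - 1) = 2^3 = 8
Verification: sum of C(4,k) for even k = 1 + 6 + 1 = 8
Result = 8


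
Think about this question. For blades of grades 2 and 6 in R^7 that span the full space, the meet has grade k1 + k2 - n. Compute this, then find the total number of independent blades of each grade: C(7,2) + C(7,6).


Meet grade = grade(A) + grade(B) - n
= 2 + 6 - 7 = 1
C(7,2) = 21
C(7,6) = 7
dim_A + dim_B = 21 + 7 = 28


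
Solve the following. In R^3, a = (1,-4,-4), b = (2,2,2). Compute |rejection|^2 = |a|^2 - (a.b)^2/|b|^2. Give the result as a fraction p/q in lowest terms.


|a|^2 = 1^2 + (-4)^2 + (-4)^2 = 33
|b|^2 = 2^2 + 2^2 + 2^2 = 12
a . b = 1*2 + (-4)*2 + (-4)*2 = -14
(a.b)^2 = (-14)^2 = 196
|rej|^2 = 33 - 196/12
= (396 - 196)/12
= 200/12
In lowest terms: 50/3


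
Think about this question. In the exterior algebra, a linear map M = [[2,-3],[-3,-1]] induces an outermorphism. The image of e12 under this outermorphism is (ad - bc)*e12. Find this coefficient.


The outermorphism of a linear map f sends e1^e2 to f(e1)^f(e2).
f(e1) = 2*e1 - 3*e2
f(e2) = -3*e1 - 1*e2
f(e1) ^ f(e2) = (2*e1 - 3*e2) ^ (-3*e1 - 1*e2)
= 2*(-1)*e12 + (-3)*(-3)*e21
= (-2 - 9)*e12
= -11*e12
Coefficient = -11


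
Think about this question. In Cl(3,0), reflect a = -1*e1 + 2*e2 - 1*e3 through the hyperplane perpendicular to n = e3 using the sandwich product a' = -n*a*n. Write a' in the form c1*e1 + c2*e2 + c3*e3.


Reflection formula: a' = -n*a*n, with n = e3 (unit vector, n^2 = 1).
For reflection through hyperplane perp to e3:
The component along e3 flips sign, others stay.
a = (-1, 2, -1)
a' = (-1, 2, 1)
a' = -1*e1 + 2*e2 + 1*e3


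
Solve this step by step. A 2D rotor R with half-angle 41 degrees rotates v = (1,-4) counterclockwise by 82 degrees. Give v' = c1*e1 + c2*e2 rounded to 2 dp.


Rotor R = cos(41deg) - sin(41deg)*e12
Rotation angle theta = 2 * 41 = 82 degrees
v' = R*v*~R rotates v by theta.
cos(82deg) = 0.1392, sin(82deg) = 0.9903
v'_1 = 1*cos(82deg) - (-4)*sin(82deg)
= 1*0.1392 - (-4)*0.9903
= 4.10
v'_2 = 1*sin(82deg) + (-4)*cos(82deg)
= 1*0.9903 + (-4)*0.1392
= 0.43
v' = 4.10*e1 + 0.43*e2


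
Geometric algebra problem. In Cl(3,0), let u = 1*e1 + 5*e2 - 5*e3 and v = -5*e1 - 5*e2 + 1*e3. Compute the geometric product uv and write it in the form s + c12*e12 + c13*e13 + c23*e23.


In Cl(3,0): e_i^2 = 1, e_ie_j = -e_je_i for i != j.
Scalar part = u . v = 1*(-5) + 5*(-5) + (-5)*1
= -5 + (-25) + (-5) = -35
e12 coeff = 1*(-5) - 5*(-5) = -5 - (-25) = 20
e13 coeff = 1*1 - (-5)*(-5) = 1 - 25 = -24
e23 coeff = 5*1 - (-5)*(-5) = 5 - 25 = -20
uv = -35 + 20*e12 - 24*e13 - 20*e23


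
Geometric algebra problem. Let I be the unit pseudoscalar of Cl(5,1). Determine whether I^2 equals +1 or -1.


The pseudoscalar I = e1...e_n (product of all n generators) of Cl(p,q) satisfies I^2 = (-1)^(q + n(n-1)/2).
p = 5, q = 1, n = p + q = 6
n(n-1)/2 = 6 * 5 / 2 = 15
Exponent = q + n(n-1)/2 = 1 + 15 = 16
I^2 = (-1)^16 = +1


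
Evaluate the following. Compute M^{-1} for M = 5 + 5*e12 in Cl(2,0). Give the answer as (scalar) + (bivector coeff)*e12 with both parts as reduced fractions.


M = 5 + 5*e12, where e12^2 = -1.
Since M commutes with its reverse ~M = a - b*e12, M * ~M = a^2 - b^2*e12^2 = a^2 + b^2.
So M^{-1} = ~M / (a^2 + b^2) = (a - b*e12)/(a^2 + b^2).
a^2 + b^2 = 25 + 25 = 50
Scalar part = 5/50 = 1/10
Bivector coeff = -5/50 = -1/10
M^{-1} = 1/10 - 1/10*e12


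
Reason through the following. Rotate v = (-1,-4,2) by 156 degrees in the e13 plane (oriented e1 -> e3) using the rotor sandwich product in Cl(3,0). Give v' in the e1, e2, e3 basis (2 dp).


Rotor R = cos(78deg) - sin(78deg)*e13
Rotation angle theta = 2 * 78 = 156 degrees in the e13 plane (e1 -> e3).
The component perpendicular to the plane (e2) is invariant: v'_2 = v2 = -4.00
cos(156deg) = -0.9135, sin(156deg) = 0.4067
v'_1 = v1*cos(theta) - v3*sin(theta) = -1*(-0.9135) - 2*0.4067 = 0.10
v'_3 = v1*sin(theta) + v3*cos(theta) = -1*0.4067 + 2*(-0.9135) = -2.23
v' = 0.10*e1 - 4.00*e2 - 2.23*e3


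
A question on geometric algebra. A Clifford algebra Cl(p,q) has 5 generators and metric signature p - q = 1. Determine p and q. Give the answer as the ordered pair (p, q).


We need p + q = 5 and p - q = 1.
Adding: 2p = 5 + 1 = 6, so p = 3.
Then q = 5 - 3 = 2.
(p, q) = (3, 2)


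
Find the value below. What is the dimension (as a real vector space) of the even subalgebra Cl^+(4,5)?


Even subalgebra dimension = 2^(n-1)
n = 4 + 5 = 9
2^(9 - 1) = 2^8 = 256
Verification: sum of C(9,k) for even k = 1 + 36 + 126 + 84 + 9 = 256
Result = 256


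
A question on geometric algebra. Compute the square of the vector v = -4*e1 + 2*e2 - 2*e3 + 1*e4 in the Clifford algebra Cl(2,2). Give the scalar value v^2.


v^2 = sum of c_i^2 * e_i^2
Positive signature terms (e_i^2 = +1): (-4)^2 + 2^2 = 20
Negative signature terms (e_j^2 = -1): (-2)^2 + 1^2 = 5
v^2 = 20 - 5 = 15


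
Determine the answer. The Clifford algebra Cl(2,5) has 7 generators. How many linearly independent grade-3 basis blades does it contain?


Number of grade-k basis blades in Cl(p,q) with n = p + q is C(n, k).
n = 2 + 5 = 7
C(7, 3) = 7! / (3! * 4!)
= 5040 / (6 * 24)
= 35


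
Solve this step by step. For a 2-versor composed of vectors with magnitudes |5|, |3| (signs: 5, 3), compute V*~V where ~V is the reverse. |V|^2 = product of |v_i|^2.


Each vector v_i has |v_i|^2 = s_i^2
Squared scales: 5^2 = 25, 3^2 = 9
|V|^2 = 25 * 9
= 225


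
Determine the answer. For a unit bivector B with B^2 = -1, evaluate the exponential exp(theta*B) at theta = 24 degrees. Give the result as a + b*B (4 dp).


For a unit bivector B with B^2 = -1, the exponential series gives
e^(theta*B) = cos(theta) + sin(theta)*B (the GA analogue of Euler's formula).
theta = 24 degrees = 0.418879 rad
cos(24 deg) = 0.9135
sin(24 deg) = 0.4067
exp(theta*B) = 0.9135 + 0.4067*B


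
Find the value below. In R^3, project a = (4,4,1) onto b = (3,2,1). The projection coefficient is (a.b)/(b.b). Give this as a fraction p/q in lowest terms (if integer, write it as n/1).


Projection coefficient = (a . b) / (b . b)
a . b = 4*3 + 4*2 + 1*1
= 12 + 8 + 1 = 21
b . b = 3^2 + 2^2 + 1^2
= 9 + 4 + 1 = 14
Coefficient = 21/14
In lowest terms: 3/2


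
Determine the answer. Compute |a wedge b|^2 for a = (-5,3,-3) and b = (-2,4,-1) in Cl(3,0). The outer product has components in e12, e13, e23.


a wedge b = (a1*b2 - a2*b1)*e12 + (a1*b3 - a3*b1)*e13 + (a2*b3 - a3*b2)*e23
e12 coeff: (-5)*4 - 3*(-2) = -20 - (-6) = -14
e13 coeff: (-5)*(-1) - (-3)*(-2) = 5 - 6 = -1
e23 coeff: 3*(-1) - (-3)*4 = -3 - (-12) = 9
|a wedge b|^2 = (-14)^2 + (-1)^2 + 9^2
= 196 + 1 + 81
= 278


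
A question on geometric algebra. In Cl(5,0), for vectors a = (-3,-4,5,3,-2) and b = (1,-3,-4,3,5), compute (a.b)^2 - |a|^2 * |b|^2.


a . b = (-3)*1 + (-4)*(-3) + 5*(-4) + 3*3 + (-2)*5
= -3 + 12 + (-20) + 9 + (-10) = -12
|a|^2 = (-3)^2 + (-4)^2 + 5^2 + 3^2 + (-2)^2 = 63
|b|^2 = 1^2 + (-3)^2 + (-4)^2 + 3^2 + 5^2 = 60
(a.b)^2 = (-12)^2 = 144
|a|^2 * |b|^2 = 63 * 60 = 3780
Result = 144 - 3780 = -3636


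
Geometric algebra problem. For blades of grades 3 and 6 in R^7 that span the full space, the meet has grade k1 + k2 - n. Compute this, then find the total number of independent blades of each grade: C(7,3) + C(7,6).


Meet grade = grade(A) + grade(B) - n
= 3 + 6 - 7 = 2
C(7,3) = 35
C(7,6) = 7
dim_A + dim_B = 35 + 7 = 42


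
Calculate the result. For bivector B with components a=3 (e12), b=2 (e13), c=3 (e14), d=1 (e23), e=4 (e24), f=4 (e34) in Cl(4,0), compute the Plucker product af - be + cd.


Plucker relation: af - be + cd
a*f = 3*4 = 12
b*e = 2*4 = 8
c*d = 3*1 = 3
af - be + cd = 12 - 8 + 3
= 7


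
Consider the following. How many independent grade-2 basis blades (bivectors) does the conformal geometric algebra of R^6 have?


The conformal model of R^6 uses Cl(7,1) with m = 6 + 2 = 8 generators.
Number of grade-2 blades = C(m, 2) = C(8, 2)
= 8*7/2 = 28


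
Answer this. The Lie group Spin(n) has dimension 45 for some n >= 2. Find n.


dim Spin(n) = dim so(n) = n(n-1)/2.
Solve n(n-1)/2 = 45, i.e. n^2 - n - 90 = 0.
Discriminant = 1 + 8*45 = 361
n = (1 + sqrt(361))/2 = (1 + 19)/2 = 10


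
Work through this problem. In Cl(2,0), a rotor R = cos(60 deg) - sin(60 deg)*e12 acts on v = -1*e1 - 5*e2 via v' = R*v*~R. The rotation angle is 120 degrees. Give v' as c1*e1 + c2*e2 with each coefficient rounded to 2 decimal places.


Rotor R = cos(60deg) - sin(60deg)*e12
Rotation angle theta = 2 * 60 = 120 degrees
v' = R*v*~R rotates v by theta.
cos(120deg) = -0.5000, sin(120deg) = 0.8660
v'_1 = -1*cos(120deg) - (-5)*sin(120deg)
= -1*(-0.5000) - (-5)*0.8660
= 4.83
v'_2 = -1*sin(120deg) + (-5)*cos(120deg)
= -1*0.8660 + (-5)*(-0.5000)
= 1.63
v' = 4.83*e1 + 1.63*e2


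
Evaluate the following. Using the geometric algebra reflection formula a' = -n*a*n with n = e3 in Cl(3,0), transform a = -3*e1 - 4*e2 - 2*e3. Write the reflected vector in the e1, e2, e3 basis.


Reflection formula: a' = -n*a*n, with n = e3 (unit vector, n^2 = 1).
For reflection through hyperplane perp to e3:
The component along e3 flips sign, others stay.
a = (-3, -4, -2)
a' = (-3, -4, 2)
a' = -3*e1 - 4*e2 + 2*e3


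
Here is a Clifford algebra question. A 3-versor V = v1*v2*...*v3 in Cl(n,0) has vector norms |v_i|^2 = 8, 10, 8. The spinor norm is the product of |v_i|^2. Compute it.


Spinor norm N(V) = |v1|^2 * |v2|^2 * ... * |v3|^2
= 8 * 10 * 8
Running product: 8, 80, 640
N(V) = 640


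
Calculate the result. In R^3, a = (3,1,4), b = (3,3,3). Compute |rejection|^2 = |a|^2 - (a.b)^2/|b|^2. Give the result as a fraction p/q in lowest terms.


|a|^2 = 3^2 + 1^2 + 4^2 = 26
|b|^2 = 3^2 + 3^2 + 3^2 = 27
a . b = 3*3 + 1*3 + 4*3 = 24
(a.b)^2 = 24^2 = 576
|rej|^2 = 26 - 576/27
= (702 - 576)/27
= 126/27
In lowest terms: 14/3


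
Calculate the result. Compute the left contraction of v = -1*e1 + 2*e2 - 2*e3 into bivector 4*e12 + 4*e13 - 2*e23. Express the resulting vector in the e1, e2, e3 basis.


Left contraction v _| B = <vB>_1 (grade-1 part of the geometric product vB).
Using e1_|e12 = e2, e2_|e12 = -e1, e1_|e13 = e3, e3_|e13 = -e1, e2_|e23 = e3, e3_|e23 = -e2:
e1 coeff: -v2*b12 - v3*b13 = -(2)*(4) - (-2)*(4) = 0
e2 coeff: v1*b12 - v3*b23 = (-1)*(4) - (-2)*(-2) = -8
e3 coeff: v1*b13 + v2*b23 = (-1)*(4) + (2)*(-2) = -8
v _| B = 0*e1 - 8*e2 - 8*e3


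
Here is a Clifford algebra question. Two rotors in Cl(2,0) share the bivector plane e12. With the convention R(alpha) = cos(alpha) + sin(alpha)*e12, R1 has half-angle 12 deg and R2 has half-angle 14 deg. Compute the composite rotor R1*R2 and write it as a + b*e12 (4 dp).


Same-plane rotors commute and their half-angles add:
R1*R2 = cos(a1 + a2) + sin(a1 + a2)*e12.
a1 + a2 = 12 + 14 = 26 deg
cos(26 deg) = 0.8988
sin(26 deg) = 0.4384
R1*R2 = 0.8988 + 0.4384*e12


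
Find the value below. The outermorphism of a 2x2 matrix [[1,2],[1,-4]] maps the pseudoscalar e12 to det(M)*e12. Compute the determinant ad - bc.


The outermorphism of a linear map f sends e1^e2 to f(e1)^f(e2).
f(e1) = 1*e1 + 1*e2
f(e2) = 2*e1 - 4*e2
f(e1) ^ f(e2) = (1*e1 + 1*e2) ^ (2*e1 - 4*e2)
= 1*(-4)*e12 + 1*2*e21
= (-4 - 2)*e12
= -6*e12
Coefficient = -6


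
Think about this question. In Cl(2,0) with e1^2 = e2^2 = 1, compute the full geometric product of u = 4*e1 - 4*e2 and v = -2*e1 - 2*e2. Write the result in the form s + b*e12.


Expand: (4*e1 - 4*e2)(-2*e1 - 2*e2)
= 4*(-2)*e1e1 + 4*(-2)*e1e2 + (-4)*(-2)*e2e1 + (-4)*(-2)*e2e2
Using e1^2 = e2^2 = 1, e2e1 = -e1e2:
Scalar part s = 4*(-2) + (-4)*(-2) = -8 + 8 = 0
Bivector part b = 4*(-2) - (-4)*(-2) = -8 - 8 = -16
uv = 0 - 16*e12


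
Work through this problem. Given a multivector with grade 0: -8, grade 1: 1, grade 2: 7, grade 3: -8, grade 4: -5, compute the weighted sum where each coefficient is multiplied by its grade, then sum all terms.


Grade-weighted sum = sum of grade_k * coefficient_k
0*(-8) = 0
1*1 = 1
2*7 = 14
3*(-8) = -24
4*(-5) = -20
Total = 0 + 1 + 14 + (-24) + (-20) = -29


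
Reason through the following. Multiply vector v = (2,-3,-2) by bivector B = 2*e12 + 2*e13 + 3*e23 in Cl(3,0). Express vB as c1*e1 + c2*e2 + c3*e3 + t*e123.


vB has grade-1 (vector) and grade-3 (trivector) parts: vB = (v _| B) + (v ^ B).
Vector part <vB>_1:
  e1: -v2*b12 - v3*b13 = -(-3)*(2) - (-2)*(2) = 10
  e2: v1*b12 - v3*b23 = (2)*(2) - (-2)*(3) = 10
  e3: v1*b13 + v2*b23 = (2)*(2) + (-3)*(3) = -5
Trivector part <vB>_3:
  e123: v1*b23 - v2*b13 + v3*b12 = (2)*(3) - (-3)*(2) + (-2)*(2) = 8
vB = 10*e1 + 10*e2 - 5*e3 + 8*e123


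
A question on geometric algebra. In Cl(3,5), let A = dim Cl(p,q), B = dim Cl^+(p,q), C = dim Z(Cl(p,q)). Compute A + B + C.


n = 3 + 5 = 8
Total dim = 2^8 = 256
Even subalgebra dim = 2^7 = 128
n is even, so center dim = 1
Sum = 256 + 128 + 1 = 385


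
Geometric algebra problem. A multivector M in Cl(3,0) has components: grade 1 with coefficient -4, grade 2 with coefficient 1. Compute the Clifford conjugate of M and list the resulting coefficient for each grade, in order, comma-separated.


Clifford conjugate sign for grade k: (-1)^(k(k+1)/2)
Grade 1: (-1)^(1*2/2) = (-1)^1 = -1, coeff -4 -> 4
Grade 2: (-1)^(2*3/2) = (-1)^3 = -1, coeff 1 -> -1
Conjugated coefficients: 4, -1


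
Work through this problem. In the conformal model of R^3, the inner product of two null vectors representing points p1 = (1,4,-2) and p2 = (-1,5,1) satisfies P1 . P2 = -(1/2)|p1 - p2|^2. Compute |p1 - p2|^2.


p1 - p2 = (2, -1, -3)
|p1 - p2|^2 = 2^2 + (-1)^2 + (-3)^2
= 4 + 1 + 9
= 14


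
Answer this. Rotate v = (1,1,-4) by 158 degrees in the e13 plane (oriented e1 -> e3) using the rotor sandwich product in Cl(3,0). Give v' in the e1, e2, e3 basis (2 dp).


Rotor R = cos(79deg) - sin(79deg)*e13
Rotation angle theta = 2 * 79 = 158 degrees in the e13 plane (e1 -> e3).
The component perpendicular to the plane (e2) is invariant: v'_2 = v2 = 1.00
cos(158deg) = -0.9272, sin(158deg) = 0.3746
v'_1 = v1*cos(theta) - v3*sin(theta) = 1*(-0.9272) - (-4)*0.3746 = 0.57
v'_3 = v1*sin(theta) + v3*cos(theta) = 1*0.3746 + (-4)*(-0.9272) = 4.08
v' = 0.57*e1 + 1.00*e2 + 4.08*e3


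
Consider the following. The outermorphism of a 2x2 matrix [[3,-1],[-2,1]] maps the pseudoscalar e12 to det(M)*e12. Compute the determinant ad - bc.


The outermorphism of a linear map f sends e1^e2 to f(e1)^f(e2).
f(e1) = 3*e1 - 2*e2
f(e2) = -1*e1 + 1*e2
f(e1) ^ f(e2) = (3*e1 - 2*e2) ^ (-1*e1 + 1*e2)
= 3*1*e12 + (-2)*(-1)*e21
= (3 - 2)*e12
= 1*e12
Coefficient = 1


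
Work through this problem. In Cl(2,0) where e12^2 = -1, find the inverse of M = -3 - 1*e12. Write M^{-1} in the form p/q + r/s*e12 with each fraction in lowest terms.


M = -3 - 1*e12, where e12^2 = -1.
Since M commutes with its reverse ~M = a - b*e12, M * ~M = a^2 - b^2*e12^2 = a^2 + b^2.
So M^{-1} = ~M / (a^2 + b^2) = (a - b*e12)/(a^2 + b^2).
a^2 + b^2 = 9 + 1 = 10
Scalar part = -3/10 = -3/10
Bivector coeff = 1/10 = 1/10
M^{-1} = -3/10 + 1/10*e12


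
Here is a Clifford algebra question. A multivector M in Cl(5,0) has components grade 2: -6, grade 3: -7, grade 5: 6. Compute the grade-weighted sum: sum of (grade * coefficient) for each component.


Grade-weighted sum = sum of grade_k * coefficient_k
2*(-6) = -12
3*(-7) = -21
5*6 = 30
Total = -12 + (-21) + 30 = -3


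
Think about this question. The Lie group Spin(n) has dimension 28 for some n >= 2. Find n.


dim Spin(n) = dim so(n) = n(n-1)/2.
Solve n(n-1)/2 = 28, i.e. n^2 - n - 56 = 0.
Discriminant = 1 + 8*28 = 225
n = (1 + sqrt(225))/2 = (1 + 15)/2 = 8


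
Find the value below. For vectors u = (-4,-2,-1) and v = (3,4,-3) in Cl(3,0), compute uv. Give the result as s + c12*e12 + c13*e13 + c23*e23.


In Cl(3,0): e_i^2 = 1, e_ie_j = -e_je_i for i != j.
Scalar part = u . v = (-4)*3 + (-2)*4 + (-1)*(-3)
= -12 + (-8) + 3 = -17
e12 coeff = (-4)*4 - (-2)*3 = -16 - (-6) = -10
e13 coeff = (-4)*(-3) - (-1)*3 = 12 - (-3) = 15
e23 coeff = (-2)*(-3) - (-1)*4 = 6 - (-4) = 10
uv = -17 - 10*e12 + 15*e13 + 10*e23


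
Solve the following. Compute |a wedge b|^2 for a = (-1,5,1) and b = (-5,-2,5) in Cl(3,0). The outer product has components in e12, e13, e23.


a wedge b = (a1*b2 - a2*b1)*e12 + (a1*b3 - a3*b1)*e13 + (a2*b3 - a3*b2)*e23
e12 coeff: (-1)*(-2) - 5*(-5) = 2 - (-25) = 27
e13 coeff: (-1)*5 - 1*(-5) = -5 - (-5) = 0
e23 coeff: 5*5 - 1*(-2) = 25 - (-2) = 27
|a wedge b|^2 = 27^2 + 0^2 + 27^2
= 729 + 0 + 729
= 1458


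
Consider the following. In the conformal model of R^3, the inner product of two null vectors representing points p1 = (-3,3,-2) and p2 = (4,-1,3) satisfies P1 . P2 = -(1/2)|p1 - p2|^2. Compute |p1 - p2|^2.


p1 - p2 = (-7, 4, -5)
|p1 - p2|^2 = (-7)^2 + 4^2 + (-5)^2
= 49 + 16 + 25
= 90


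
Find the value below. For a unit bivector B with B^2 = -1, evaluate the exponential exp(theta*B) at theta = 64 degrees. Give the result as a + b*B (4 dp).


For a unit bivector B with B^2 = -1, the exponential series gives
e^(theta*B) = cos(theta) + sin(theta)*B (the GA analogue of Euler's formula).
theta = 64 degrees = 1.117011 rad
cos(64 deg) = 0.4384
sin(64 deg) = 0.8988
exp(theta*B) = 0.4384 + 0.8988*B


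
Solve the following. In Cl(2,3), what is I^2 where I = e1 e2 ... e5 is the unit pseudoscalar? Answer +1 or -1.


The pseudoscalar I = e1...e_n (product of all n generators) of Cl(p,q) satisfies I^2 = (-1)^(q + n(n-1)/2).
p = 2, q = 3, n = p + q = 5
n(n-1)/2 = 5 * 4 / 2 = 10
Exponent = q + n(n-1)/2 = 3 + 10 = 13
I^2 = (-1)^13 = -1


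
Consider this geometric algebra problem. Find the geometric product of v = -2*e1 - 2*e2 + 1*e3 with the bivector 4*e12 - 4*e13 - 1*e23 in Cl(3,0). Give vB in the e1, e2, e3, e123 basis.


vB has grade-1 (vector) and grade-3 (trivector) parts: vB = (v _| B) + (v ^ B).
Vector part <vB>_1:
  e1: -v2*b12 - v3*b13 = -(-2)*(4) - (1)*(-4) = 12
  e2: v1*b12 - v3*b23 = (-2)*(4) - (1)*(-1) = -7
  e3: v1*b13 + v2*b23 = (-2)*(-4) + (-2)*(-1) = 10
Trivector part <vB>_3:
  e123: v1*b23 - v2*b13 + v3*b12 = (-2)*(-1) - (-2)*(-4) + (1)*(4) = -2
vB = 12*e1 - 7*e2 + 10*e3 - 2*e123


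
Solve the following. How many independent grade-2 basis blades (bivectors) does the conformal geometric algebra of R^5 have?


The conformal model of R^5 uses Cl(6,1) with m = 5 + 2 = 7 generators.
Number of grade-2 blades = C(m, 2) = C(7, 2)
= 7*6/2 = 21


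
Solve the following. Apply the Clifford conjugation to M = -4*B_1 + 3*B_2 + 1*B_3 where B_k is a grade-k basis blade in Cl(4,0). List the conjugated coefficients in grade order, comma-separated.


Clifford conjugate sign for grade k: (-1)^(k(k+1)/2)
Grade 1: (-1)^(1*2/2) = (-1)^1 = -1, coeff -4 -> 4
Grade 2: (-1)^(2*3/2) = (-1)^3 = -1, coeff 3 -> -3
Grade 3: (-1)^(3*4/2) = (-1)^6 = 1, coeff 1 -> 1
Conjugated coefficients: 4, -3, 1


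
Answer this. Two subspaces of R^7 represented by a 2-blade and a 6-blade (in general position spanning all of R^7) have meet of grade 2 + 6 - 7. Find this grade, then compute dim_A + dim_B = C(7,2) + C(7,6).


Meet grade = grade(A) + grade(B) - n
= 2 + 6 - 7 = 1
C(7,2) = 21
C(7,6) = 7
dim_A + dim_B = 21 + 7 = 28


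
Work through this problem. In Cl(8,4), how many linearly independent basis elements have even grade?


Even subalgebra dimension = 2^(n-1)
n = 8 + 4 = 12
2^(12 - 1) = 2^11 = 2048
Verification: sum of C(12,k) for even k = 1 + 66 + 495 + 924 + 495 + 66 + 1 = 2048
Result = 2048


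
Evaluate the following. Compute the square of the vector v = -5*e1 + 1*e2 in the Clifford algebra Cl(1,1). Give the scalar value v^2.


v^2 = sum of c_i^2 * e_i^2
Positive signature terms (e_i^2 = +1): (-5)^2 = 25
Negative signature terms (e_j^2 = -1): 1^2 = 1
v^2 = 25 - 1 = 24


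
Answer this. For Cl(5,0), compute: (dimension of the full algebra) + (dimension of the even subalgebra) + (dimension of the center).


n = 5 + 0 = 5
Total dim = 2^5 = 32
Even subalgebra dim = 2^4 = 16
n is odd, so center dim = 2
Sum = 32 + 16 + 2 = 50


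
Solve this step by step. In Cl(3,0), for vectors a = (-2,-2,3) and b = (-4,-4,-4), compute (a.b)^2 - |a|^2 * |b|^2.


a . b = (-2)*(-4) + (-2)*(-4) + 3*(-4)
= 8 + 8 + (-12) = 4
|a|^2 = (-2)^2 + (-2)^2 + 3^2 = 17
|b|^2 = (-4)^2 + (-4)^2 + (-4)^2 = 48
(a.b)^2 = 4^2 = 16
|a|^2 * |b|^2 = 17 * 48 = 816
Result = 16 - 816 = -800


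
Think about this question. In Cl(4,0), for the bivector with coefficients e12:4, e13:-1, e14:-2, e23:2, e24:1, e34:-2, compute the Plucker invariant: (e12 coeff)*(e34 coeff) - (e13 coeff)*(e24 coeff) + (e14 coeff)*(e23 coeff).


Plucker relation: af - be + cd
a*f = 4*(-2) = -8
b*e = (-1)*1 = -1
c*d = (-2)*2 = -4
af - be + cd = -8 - (-1) + (-4)
= -11


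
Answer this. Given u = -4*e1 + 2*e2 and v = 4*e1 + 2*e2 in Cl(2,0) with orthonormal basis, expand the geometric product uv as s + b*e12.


Expand: (-4*e1 + 2*e2)(4*e1 + 2*e2)
= (-4)*4*e1e1 + (-4)*2*e1e2 + 2*4*e2e1 + 2*2*e2e2
Using e1^2 = e2^2 = 1, e2e1 = -e1e2:
Scalar part s = (-4)*4 + 2*2 = -16 + 4 = -12
Bivector part b = (-4)*2 - 2*4 = -8 - 8 = -16
uv = -12 - 16*e12


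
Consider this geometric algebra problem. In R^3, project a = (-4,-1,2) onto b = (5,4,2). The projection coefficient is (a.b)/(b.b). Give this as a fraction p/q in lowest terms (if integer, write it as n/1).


Projection coefficient = (a . b) / (b . b)
a . b = (-4)*5 + (-1)*4 + 2*2
= -20 + (-4) + 4 = -20
b . b = 5^2 + 4^2 + 2^2
= 25 + 16 + 4 = 45
Coefficient = -20/45
In lowest terms: -4/9


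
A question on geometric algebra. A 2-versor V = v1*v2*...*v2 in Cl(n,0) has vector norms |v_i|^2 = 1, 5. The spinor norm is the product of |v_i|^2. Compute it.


Spinor norm N(V) = |v1|^2 * |v2|^2 * ... * |v2|^2
= 1 * 5
Running product: 1, 5
N(V) = 5


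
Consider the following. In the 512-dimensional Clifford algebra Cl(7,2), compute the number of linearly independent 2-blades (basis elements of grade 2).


Number of grade-k basis blades in Cl(p,q) with n = p + q is C(n, k).
n = 7 + 2 = 9
C(9, 2) = 9! / (2! * 7!)
= 362880 / (2 * 5040)
= 36


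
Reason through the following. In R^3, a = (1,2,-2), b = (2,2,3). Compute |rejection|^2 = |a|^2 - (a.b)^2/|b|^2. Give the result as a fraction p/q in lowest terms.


|a|^2 = 1^2 + 2^2 + (-2)^2 = 9
|b|^2 = 2^2 + 2^2 + 3^2 = 17
a . b = 1*2 + 2*2 + (-2)*3 = 0
(a.b)^2 = 0^2 = 0
|rej|^2 = 9 - 0/17
= (153 - 0)/17
= 153/17
In lowest terms: 9/1


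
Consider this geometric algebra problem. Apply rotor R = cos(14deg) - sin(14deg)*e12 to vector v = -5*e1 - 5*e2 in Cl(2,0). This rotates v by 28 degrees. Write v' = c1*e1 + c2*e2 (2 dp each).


Rotor R = cos(14deg) - sin(14deg)*e12
Rotation angle theta = 2 * 14 = 28 degrees
v' = R*v*~R rotates v by theta.
cos(28deg) = 0.8829, sin(28deg) = 0.4695
v'_1 = -5*cos(28deg) - (-5)*sin(28deg)
= -5*0.8829 - (-5)*0.4695
= -2.07
v'_2 = -5*sin(28deg) + (-5)*cos(28deg)
= -5*0.4695 + (-5)*0.8829
= -6.76
v' = -2.07*e1 - 6.76*e2


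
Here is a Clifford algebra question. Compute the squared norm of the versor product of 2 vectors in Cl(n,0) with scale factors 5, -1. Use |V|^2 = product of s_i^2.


Each vector v_i has |v_i|^2 = s_i^2
Squared scales: 5^2 = 25, (-1)^2 = 1
|V|^2 = 25 * 1
= 25


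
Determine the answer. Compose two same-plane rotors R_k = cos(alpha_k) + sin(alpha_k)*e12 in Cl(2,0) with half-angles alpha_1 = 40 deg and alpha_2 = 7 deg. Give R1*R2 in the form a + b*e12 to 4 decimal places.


Same-plane rotors commute and their half-angles add:
R1*R2 = cos(a1 + a2) + sin(a1 + a2)*e12.
a1 + a2 = 40 + 7 = 47 deg
cos(47 deg) = 0.6820
sin(47 deg) = 0.7314
R1*R2 = 0.6820 + 0.7314*e12


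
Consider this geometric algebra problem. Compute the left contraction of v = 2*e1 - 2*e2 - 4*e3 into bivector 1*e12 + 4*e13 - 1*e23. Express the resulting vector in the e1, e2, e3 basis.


Left contraction v _| B = <vB>_1 (grade-1 part of the geometric product vB).
Using e1_|e12 = e2, e2_|e12 = -e1, e1_|e13 = e3, e3_|e13 = -e1, e2_|e23 = e3, e3_|e23 = -e2:
e1 coeff: -v2*b12 - v3*b13 = -(-2)*(1) - (-4)*(4) = 18
e2 coeff: v1*b12 - v3*b23 = (2)*(1) - (-4)*(-1) = -2
e3 coeff: v1*b13 + v2*b23 = (2)*(4) + (-2)*(-1) = 10
v _| B = 18*e1 - 2*e2 + 10*e3


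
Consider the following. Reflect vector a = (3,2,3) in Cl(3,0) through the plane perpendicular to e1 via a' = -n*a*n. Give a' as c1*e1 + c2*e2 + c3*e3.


Reflection formula: a' = -n*a*n, with n = e1 (unit vector, n^2 = 1).
For reflection through hyperplane perp to e1:
The component along e1 flips sign, others stay.
a = (3, 2, 3)
a' = (-3, 2, 3)
a' = -3*e1 + 2*e2 + 3*e3


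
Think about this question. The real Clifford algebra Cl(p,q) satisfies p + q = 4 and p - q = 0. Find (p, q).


We need p + q = 4 and p - q = 0.
Adding: 2p = 4 + 0 = 4, so p = 2.
Then q = 4 - 2 = 2.
(p, q) = (2, 2)


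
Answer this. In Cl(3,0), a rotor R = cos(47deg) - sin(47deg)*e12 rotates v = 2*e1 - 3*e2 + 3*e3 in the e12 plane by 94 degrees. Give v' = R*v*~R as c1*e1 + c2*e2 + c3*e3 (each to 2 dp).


Rotor R = cos(47deg) - sin(47deg)*e12
Rotation angle theta = 2 * 47 = 94 degrees in the e12 plane (e1 -> e2).
The component perpendicular to the plane (e3) is invariant: v'_3 = v3 = 3.00
cos(94deg) = -0.0698, sin(94deg) = 0.9976
v'_1 = v1*cos(theta) - v2*sin(theta) = 2*(-0.0698) - (-3)*0.9976 = 2.85
v'_2 = v1*sin(theta) + v2*cos(theta) = 2*0.9976 + (-3)*(-0.0698) = 2.20
v' = 2.85*e1 + 2.20*e2 + 3.00*e3


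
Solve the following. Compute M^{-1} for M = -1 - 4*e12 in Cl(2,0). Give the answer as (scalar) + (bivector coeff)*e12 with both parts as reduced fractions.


M = -1 - 4*e12, where e12^2 = -1.
Since M commutes with its reverse ~M = a - b*e12, M * ~M = a^2 - b^2*e12^2 = a^2 + b^2.
So M^{-1} = ~M / (a^2 + b^2) = (a - b*e12)/(a^2 + b^2).
a^2 + b^2 = 1 + 16 = 17
Scalar part = -1/17 = -1/17
Bivector coeff = 4/17 = 4/17
M^{-1} = -1/17 + 4/17*e12


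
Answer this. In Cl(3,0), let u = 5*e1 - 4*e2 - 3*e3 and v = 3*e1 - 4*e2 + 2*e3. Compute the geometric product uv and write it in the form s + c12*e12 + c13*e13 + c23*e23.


In Cl(3,0): e_i^2 = 1, e_ie_j = -e_je_i for i != j.
Scalar part = u . v = 5*3 + (-4)*(-4) + (-3)*2
= 15 + 16 + (-6) = 25
e12 coeff = 5*(-4) - (-4)*3 = -20 - (-12) = -8
e13 coeff = 5*2 - (-3)*3 = 10 - (-9) = 19
e23 coeff = (-4)*2 - (-3)*(-4) = -8 - 12 = -20
uv = 25 - 8*e12 + 19*e13 - 20*e23


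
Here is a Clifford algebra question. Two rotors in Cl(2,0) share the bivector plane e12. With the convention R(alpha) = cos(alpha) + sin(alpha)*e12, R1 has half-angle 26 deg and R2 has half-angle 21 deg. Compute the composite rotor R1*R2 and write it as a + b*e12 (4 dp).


Same-plane rotors commute and their half-angles add:
R1*R2 = cos(a1 + a2) + sin(a1 + a2)*e12.
a1 + a2 = 26 + 21 = 47 deg
cos(47 deg) = 0.6820
sin(47 deg) = 0.7314
R1*R2 = 0.6820 + 0.7314*e12


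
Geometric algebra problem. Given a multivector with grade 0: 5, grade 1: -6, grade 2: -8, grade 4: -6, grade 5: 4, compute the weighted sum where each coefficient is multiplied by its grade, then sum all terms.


Grade-weighted sum = sum of grade_k * coefficient_k
0*5 = 0
1*(-6) = -6
2*(-8) = -16
4*(-6) = -24
5*4 = 20
Total = 0 + (-6) + (-16) + (-24) + 20 = -26


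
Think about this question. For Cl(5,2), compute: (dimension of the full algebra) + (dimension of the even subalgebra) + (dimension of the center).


n = 5 + 2 = 7
Total dim = 2^7 = 128
Even subalgebra dim = 2^6 = 64
n is odd, so center dim = 2
Sum = 128 + 64 + 2 = 194


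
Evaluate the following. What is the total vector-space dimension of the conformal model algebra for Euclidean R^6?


The conformal model of R^6 uses Cl(7,1): the 6 Euclidean generators plus two extra orthogonal generators e+ (e+^2 = +1) and e- (e-^2 = -1), from which the null vectors e0, einf are built.
Number of generators m = 6 + 2 = 8.
dim Cl(p,q) = 2^m = 2^8 = 256


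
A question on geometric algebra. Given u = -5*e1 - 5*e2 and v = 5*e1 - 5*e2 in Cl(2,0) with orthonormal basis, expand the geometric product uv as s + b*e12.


Expand: (-5*e1 - 5*e2)(5*e1 - 5*e2)
= (-5)*5*e1e1 + (-5)*(-5)*e1e2 + (-5)*5*e2e1 + (-5)*(-5)*e2e2
Using e1^2 = e2^2 = 1, e2e1 = -e1e2:
Scalar part s = (-5)*5 + (-5)*(-5) = -25 + 25 = 0
Bivector part b = (-5)*(-5) - (-5)*5 = 25 - (-25) = 50
uv = 0 + 50*e12


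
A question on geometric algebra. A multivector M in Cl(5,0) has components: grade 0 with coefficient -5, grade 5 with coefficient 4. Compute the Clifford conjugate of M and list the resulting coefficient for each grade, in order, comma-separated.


Clifford conjugate sign for grade k: (-1)^(k(k+1)/2)
Grade 0: (-1)^(0*1/2) = (-1)^0 = 1, coeff -5 -> -5
Grade 5: (-1)^(5*6/2) = (-1)^15 = -1, coeff 4 -> -4
Conjugated coefficients: -5, -4


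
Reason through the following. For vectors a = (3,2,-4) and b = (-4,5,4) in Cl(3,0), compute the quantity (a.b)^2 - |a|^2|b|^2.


a . b = 3*(-4) + 2*5 + (-4)*4
= -12 + 10 + (-16) = -18
|a|^2 = 3^2 + 2^2 + (-4)^2 = 29
|b|^2 = (-4)^2 + 5^2 + 4^2 = 57
(a.b)^2 = (-18)^2 = 324
|a|^2 * |b|^2 = 29 * 57 = 1653
Result = 324 - 1653 = -1329


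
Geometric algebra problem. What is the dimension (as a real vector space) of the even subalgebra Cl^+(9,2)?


Even subalgebra dimension = 2^(n-1)
n = 9 + 2 = 11
2^(11 - 1) = 2^10 = 1024
Verification: sum of C(11,k) for even k = 1 + 55 + 330 + 462 + 165 + 11 = 1024
Result = 1024


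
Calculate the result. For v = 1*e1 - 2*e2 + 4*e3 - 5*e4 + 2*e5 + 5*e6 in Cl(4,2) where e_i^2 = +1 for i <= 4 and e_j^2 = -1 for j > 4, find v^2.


v^2 = sum of c_i^2 * e_i^2
Positive signature terms (e_i^2 = +1): 1^2 + (-2)^2 + 4^2 + (-5)^2 = 46
Negative signature terms (e_j^2 = -1): 2^2 + 5^2 = 29
v^2 = 46 - 29 = 17


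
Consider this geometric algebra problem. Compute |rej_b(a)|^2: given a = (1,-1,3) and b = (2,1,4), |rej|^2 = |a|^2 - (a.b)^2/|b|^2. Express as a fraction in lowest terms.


|a|^2 = 1^2 + (-1)^2 + 3^2 = 11
|b|^2 = 2^2 + 1^2 + 4^2 = 21
a . b = 1*2 + (-1)*1 + 3*4 = 13
(a.b)^2 = 13^2 = 169
|rej|^2 = 11 - 169/21
= (231 - 169)/21
= 62/21
In lowest terms: 62/21


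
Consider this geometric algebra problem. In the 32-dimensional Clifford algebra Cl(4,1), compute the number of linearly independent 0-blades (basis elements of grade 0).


Number of grade-k basis blades in Cl(p,q) with n = p + q is C(n, k).
n = 4 + 1 = 5
C(5, 0) = 5! / (0! * 5!)
= 120 / (1 * 120)
= 1


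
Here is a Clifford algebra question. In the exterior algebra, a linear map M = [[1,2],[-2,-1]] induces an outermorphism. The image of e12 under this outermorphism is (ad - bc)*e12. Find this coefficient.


The outermorphism of a linear map f sends e1^e2 to f(e1)^f(e2).
f(e1) = 1*e1 - 2*e2
f(e2) = 2*e1 - 1*e2
f(e1) ^ f(e2) = (1*e1 - 2*e2) ^ (2*e1 - 1*e2)
= 1*(-1)*e12 + (-2)*2*e21
= (-1 - (-4))*e12
= 3*e12
Coefficient = 3


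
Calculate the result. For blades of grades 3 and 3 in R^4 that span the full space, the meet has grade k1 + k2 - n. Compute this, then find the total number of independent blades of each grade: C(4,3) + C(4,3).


Meet grade = grade(A) + grade(B) - n
= 3 + 3 - 4 = 2
C(4,3) = 4
C(4,3) = 4
dim_A + dim_B = 4 + 4 = 8


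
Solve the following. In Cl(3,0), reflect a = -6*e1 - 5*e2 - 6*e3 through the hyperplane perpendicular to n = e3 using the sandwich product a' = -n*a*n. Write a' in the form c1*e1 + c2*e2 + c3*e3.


Reflection formula: a' = -n*a*n, with n = e3 (unit vector, n^2 = 1).
For reflection through hyperplane perp to e3:
The component along e3 flips sign, others stay.
a = (-6, -5, -6)
a' = (-6, -5, 6)
a' = -6*e1 - 5*e2 + 6*e3


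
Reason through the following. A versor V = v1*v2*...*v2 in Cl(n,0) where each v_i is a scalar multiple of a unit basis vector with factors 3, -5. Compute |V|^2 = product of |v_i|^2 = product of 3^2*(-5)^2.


Each vector v_i has |v_i|^2 = s_i^2
Squared scales: 3^2 = 9, (-5)^2 = 25
|V|^2 = 9 * 25
= 225
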